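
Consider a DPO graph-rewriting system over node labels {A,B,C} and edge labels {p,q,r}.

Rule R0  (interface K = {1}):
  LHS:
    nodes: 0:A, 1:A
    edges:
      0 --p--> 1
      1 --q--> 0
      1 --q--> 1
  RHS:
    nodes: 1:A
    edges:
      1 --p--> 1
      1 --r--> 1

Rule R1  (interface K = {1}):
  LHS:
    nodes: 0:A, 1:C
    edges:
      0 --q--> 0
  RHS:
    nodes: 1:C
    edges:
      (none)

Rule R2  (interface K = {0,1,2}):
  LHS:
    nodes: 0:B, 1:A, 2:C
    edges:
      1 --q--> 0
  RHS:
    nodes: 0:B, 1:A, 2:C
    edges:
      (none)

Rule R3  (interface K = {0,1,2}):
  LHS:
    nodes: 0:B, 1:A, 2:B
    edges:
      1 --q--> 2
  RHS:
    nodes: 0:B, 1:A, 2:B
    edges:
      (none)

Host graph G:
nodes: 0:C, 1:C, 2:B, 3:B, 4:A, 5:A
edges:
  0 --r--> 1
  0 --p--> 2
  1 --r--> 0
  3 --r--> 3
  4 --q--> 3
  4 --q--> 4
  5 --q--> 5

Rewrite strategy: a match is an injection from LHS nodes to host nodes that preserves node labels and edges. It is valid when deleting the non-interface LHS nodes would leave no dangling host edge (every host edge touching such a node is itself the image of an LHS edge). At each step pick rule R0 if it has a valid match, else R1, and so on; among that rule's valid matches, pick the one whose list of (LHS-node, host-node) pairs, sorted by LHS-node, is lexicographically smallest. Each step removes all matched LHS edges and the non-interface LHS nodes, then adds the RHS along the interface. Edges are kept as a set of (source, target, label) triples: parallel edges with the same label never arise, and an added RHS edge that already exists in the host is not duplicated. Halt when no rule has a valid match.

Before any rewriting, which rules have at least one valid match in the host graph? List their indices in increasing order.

R0: no valid match — LHS pattern not found
R1: 2 valid matches — {0↦5, 1↦0}, {0↦5, 1↦1}
R2: 2 valid matches — {0↦3, 1↦4, 2↦0}, {0↦3, 1↦4, 2↦1}
R3: 1 valid match — {0↦2, 1↦4, 2↦3}

Answer: [R1,R2,R3]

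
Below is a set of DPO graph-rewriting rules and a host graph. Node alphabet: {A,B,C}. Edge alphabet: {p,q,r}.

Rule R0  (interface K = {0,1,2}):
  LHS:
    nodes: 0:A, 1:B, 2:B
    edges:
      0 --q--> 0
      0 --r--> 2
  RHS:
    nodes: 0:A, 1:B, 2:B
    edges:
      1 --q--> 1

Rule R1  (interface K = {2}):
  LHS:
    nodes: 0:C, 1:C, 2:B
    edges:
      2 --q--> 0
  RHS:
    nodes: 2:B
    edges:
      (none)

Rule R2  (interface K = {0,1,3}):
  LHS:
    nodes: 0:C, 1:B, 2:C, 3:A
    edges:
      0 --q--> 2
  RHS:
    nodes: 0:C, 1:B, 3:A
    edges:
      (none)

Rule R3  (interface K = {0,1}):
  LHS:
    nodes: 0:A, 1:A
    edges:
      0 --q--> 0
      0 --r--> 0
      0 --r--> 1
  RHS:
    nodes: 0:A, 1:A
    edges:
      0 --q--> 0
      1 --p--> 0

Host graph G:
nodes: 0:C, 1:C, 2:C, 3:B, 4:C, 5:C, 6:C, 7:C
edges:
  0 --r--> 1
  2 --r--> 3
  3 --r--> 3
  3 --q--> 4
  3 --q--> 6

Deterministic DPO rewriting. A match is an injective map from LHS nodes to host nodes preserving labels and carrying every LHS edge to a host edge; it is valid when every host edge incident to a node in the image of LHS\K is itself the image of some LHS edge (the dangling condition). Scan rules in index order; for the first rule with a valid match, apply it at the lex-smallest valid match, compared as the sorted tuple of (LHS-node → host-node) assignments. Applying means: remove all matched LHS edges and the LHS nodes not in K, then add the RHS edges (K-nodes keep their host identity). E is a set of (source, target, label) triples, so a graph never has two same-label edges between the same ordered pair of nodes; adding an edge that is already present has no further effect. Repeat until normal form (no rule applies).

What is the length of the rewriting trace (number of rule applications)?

start.  V:8 E:5  edges: 0-r->1 2-r->3 3-r->3 3-q->4 3-q->6
1. fire R1 via {0↦4, 1↦5, 2↦3}  →  V:6 E:4  edges: 0-r->1 2-r->3 3-r->3 3-q->6
2. fire R1 via {0↦6, 1↦7, 2↦3}  →  V:4 E:3  edges: 0-r->1 2-r->3 3-r->3
final graph: no rule applies after step 2

Answer: 2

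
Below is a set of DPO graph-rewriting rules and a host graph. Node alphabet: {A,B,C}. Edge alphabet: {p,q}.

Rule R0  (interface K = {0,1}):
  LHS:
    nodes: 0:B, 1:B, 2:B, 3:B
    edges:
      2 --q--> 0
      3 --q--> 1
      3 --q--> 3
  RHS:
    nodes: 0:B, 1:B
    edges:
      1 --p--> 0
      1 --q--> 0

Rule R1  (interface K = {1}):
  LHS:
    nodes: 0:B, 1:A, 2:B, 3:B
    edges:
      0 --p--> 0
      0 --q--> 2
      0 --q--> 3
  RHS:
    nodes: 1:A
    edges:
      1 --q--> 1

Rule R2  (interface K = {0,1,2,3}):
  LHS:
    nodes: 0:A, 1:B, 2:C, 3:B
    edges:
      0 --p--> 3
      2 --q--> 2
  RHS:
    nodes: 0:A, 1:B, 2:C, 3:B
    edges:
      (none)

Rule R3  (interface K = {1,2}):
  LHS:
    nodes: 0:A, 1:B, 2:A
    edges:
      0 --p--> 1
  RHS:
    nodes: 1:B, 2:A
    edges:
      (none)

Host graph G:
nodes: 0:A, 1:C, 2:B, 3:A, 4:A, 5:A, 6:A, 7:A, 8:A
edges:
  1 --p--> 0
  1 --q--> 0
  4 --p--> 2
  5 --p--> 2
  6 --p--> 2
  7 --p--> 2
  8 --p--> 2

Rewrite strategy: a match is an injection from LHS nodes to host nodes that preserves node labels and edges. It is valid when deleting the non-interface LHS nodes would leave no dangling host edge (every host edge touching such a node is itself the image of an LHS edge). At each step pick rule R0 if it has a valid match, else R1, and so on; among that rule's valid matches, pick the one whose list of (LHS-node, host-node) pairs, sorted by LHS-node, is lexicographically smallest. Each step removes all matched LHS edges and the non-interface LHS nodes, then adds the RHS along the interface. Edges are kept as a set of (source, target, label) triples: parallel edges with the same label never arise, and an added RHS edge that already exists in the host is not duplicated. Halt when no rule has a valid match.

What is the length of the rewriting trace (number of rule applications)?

initial: |V|=9 |E|=7  E = 1-p->0 1-q->0 4-p->2 5-p->2 6-p->2 7-p->2 8-p->2
step 1: apply R3 at {0↦4, 1↦2, 2↦0}  → |V|=8 |E|=6  E = 1-p->0 1-q->0 5-p->2 6-p->2 7-p->2 8-p->2
step 2: apply R3 at {0↦5, 1↦2, 2↦0}  → |V|=7 |E|=5  E = 1-p->0 1-q->0 6-p->2 7-p->2 8-p->2
step 3: apply R3 at {0↦6, 1↦2, 2↦0}  → |V|=6 |E|=4  E = 1-p->0 1-q->0 7-p->2 8-p->2
step 4: apply R3 at {0↦7, 1↦2, 2↦0}  → |V|=5 |E|=3  E = 1-p->0 1-q->0 8-p->2
step 5: apply R3 at {0↦8, 1↦2, 2↦0}  → |V|=4 |E|=2  E = 1-p->0 1-q->0
normal form: no rule applies after step 5

Answer: 5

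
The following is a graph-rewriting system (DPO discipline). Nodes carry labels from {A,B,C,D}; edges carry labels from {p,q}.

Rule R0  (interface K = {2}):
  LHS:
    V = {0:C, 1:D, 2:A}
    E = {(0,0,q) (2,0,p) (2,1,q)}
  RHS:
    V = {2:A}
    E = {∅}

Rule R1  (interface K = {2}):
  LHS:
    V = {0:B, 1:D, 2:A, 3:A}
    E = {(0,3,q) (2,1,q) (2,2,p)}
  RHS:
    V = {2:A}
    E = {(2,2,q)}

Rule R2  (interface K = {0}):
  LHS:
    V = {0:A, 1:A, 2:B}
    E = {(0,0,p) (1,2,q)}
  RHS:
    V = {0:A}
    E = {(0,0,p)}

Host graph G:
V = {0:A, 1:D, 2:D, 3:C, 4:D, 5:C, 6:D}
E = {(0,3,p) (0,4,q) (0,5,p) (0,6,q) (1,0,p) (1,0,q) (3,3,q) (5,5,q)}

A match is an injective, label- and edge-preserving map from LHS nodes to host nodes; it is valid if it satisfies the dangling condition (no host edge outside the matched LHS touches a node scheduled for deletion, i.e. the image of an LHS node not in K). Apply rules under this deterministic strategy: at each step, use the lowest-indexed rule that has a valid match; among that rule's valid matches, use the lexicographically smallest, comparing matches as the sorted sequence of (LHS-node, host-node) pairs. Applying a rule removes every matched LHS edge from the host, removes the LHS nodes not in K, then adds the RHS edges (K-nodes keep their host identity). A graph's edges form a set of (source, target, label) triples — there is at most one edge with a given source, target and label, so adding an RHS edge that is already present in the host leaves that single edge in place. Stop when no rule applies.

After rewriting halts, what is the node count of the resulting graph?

Answer: 3

Rewrite trace:
initial: |V|=7 |E|=8  E = 0-p->3 0-q->4 0-p->5 0-q->6 1-p->0 1-q->0 3-q->3 5-q->5
step 1: apply R0 at {0↦3, 1↦4, 2↦0}  → |V|=5 |E|=5  E = 0-p->5 0-q->6 1-p->0 1-q->0 5-q->5
step 2: apply R0 at {0↦5, 1↦6, 2↦0}  → |V|=3 |E|=2  E = 1-p->0 1-q->0
final graph: no rule applies after step 2
NF nodes: {0:A, 1:D, 2:D}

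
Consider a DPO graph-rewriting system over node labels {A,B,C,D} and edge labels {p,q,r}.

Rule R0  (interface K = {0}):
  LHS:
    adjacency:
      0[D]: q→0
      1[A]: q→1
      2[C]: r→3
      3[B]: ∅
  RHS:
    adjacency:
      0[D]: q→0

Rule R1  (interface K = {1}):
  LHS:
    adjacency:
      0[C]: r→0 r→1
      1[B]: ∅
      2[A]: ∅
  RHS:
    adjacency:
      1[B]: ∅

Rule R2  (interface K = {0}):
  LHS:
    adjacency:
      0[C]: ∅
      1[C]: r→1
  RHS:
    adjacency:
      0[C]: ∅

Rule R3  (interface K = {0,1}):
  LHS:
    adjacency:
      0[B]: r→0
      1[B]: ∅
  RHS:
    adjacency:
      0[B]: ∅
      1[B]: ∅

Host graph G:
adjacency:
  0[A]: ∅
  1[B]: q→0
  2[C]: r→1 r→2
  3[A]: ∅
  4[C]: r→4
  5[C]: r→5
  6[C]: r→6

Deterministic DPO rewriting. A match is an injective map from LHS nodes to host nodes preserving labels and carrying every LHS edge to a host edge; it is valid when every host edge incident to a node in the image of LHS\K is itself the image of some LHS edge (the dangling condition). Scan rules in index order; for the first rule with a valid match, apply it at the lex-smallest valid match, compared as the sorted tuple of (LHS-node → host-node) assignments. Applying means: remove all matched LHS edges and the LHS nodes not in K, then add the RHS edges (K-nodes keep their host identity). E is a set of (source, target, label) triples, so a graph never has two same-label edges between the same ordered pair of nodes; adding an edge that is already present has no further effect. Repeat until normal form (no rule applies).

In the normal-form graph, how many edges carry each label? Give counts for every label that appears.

start.  V:7 E:6  edges: 1-q->0 2-r->1 2-r->2 4-r->4 5-r->5 6-r->6
1. fire R1 via {0↦2, 1↦1, 2↦3}  →  V:5 E:4  edges: 1-q->0 4-r->4 5-r->5 6-r->6
2. fire R2 via {0↦4, 1↦5}  →  V:4 E:3  edges: 1-q->0 4-r->4 6-r->6
3. fire R2 via {0↦4, 1↦6}  →  V:3 E:2  edges: 1-q->0 4-r->4
final graph: no rule applies after step 3
NF edges: [(1, 0, 'q'), (4, 4, 'r')]

Answer: q:1 r:1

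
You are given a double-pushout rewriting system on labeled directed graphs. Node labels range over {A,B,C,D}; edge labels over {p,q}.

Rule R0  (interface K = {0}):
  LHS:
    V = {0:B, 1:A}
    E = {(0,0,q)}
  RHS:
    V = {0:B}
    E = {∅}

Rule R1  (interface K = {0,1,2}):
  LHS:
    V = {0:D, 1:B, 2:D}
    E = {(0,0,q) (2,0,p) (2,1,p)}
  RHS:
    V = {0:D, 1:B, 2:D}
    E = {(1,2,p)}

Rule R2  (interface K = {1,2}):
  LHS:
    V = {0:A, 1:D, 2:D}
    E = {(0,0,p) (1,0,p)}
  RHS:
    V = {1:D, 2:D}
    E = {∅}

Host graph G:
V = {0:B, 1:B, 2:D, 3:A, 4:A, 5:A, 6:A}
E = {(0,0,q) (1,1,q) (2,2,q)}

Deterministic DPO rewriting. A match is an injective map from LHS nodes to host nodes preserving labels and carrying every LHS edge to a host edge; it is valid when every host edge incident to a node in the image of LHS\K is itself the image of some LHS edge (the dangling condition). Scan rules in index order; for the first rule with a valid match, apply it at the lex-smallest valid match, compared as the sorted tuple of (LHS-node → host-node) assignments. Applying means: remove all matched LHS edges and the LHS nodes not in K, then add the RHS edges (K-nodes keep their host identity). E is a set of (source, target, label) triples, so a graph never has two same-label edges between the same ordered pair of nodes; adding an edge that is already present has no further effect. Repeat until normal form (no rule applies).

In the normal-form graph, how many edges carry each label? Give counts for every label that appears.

initial: |V|=7 |E|=3  E = 0-q->0 1-q->1 2-q->2
step 1: apply R0 at {0↦0, 1↦3}  → |V|=6 |E|=2  E = 1-q->1 2-q->2
step 2: apply R0 at {0↦1, 1↦4}  → |V|=5 |E|=1  E = 2-q->2
normal form: no rule applies after step 2
NF edges: [(2, 2, 'q')]

Answer: q:1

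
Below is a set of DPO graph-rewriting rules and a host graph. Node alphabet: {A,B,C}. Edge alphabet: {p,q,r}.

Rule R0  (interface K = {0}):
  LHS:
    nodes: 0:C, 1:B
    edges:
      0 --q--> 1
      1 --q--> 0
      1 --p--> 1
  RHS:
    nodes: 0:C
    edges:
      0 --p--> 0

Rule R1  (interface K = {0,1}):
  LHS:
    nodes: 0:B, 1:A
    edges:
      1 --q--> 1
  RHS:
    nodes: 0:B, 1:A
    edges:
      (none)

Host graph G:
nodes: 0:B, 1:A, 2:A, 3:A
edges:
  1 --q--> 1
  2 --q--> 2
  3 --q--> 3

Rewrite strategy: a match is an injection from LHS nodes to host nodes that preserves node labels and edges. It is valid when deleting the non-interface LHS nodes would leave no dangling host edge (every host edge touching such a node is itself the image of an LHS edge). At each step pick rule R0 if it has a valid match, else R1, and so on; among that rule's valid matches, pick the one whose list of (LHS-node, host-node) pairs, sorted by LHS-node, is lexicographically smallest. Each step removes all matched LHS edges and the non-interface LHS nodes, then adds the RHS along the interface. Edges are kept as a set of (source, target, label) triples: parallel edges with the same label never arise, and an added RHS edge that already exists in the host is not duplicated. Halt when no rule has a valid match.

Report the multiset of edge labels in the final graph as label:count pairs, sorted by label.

initial: |V|=4 |E|=3  E = 1-q->1 2-q->2 3-q->3
step 1: apply R1 at {0↦0, 1↦1}  → |V|=4 |E|=2  E = 2-q->2 3-q->3
step 2: apply R1 at {0↦0, 1↦2}  → |V|=4 |E|=1  E = 3-q->3
step 3: apply R1 at {0↦0, 1↦3}  → |V|=4 |E|=0  E = ∅
normal form: no rule applies after step 3
NF edges: []

Answer: (no edges)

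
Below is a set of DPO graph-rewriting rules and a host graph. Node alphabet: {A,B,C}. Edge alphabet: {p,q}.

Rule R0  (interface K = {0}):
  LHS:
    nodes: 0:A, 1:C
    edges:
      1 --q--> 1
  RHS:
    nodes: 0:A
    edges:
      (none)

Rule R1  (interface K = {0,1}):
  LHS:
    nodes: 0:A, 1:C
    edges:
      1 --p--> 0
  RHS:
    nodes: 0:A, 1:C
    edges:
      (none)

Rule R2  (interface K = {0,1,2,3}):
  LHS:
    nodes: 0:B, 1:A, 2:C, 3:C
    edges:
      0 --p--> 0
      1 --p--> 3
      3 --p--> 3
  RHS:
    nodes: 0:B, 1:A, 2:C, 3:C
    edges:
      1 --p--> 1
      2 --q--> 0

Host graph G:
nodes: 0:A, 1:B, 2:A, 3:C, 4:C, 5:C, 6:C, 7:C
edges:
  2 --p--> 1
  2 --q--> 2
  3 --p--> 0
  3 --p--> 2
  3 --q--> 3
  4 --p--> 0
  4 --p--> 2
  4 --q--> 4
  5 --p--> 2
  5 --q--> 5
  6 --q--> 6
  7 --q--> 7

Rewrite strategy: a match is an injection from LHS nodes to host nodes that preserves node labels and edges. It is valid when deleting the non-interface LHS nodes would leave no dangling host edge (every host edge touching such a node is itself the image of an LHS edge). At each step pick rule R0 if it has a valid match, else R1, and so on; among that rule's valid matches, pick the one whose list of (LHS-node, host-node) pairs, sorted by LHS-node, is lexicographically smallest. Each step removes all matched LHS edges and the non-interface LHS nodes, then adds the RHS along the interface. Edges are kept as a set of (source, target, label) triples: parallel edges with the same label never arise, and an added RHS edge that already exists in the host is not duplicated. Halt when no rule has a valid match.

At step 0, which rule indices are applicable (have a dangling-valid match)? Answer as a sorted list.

R0: 4 valid matches — {0↦0, 1↦6}, {0↦0, 1↦7}, {0↦2, 1↦6} (+1 more)
R1: 5 valid matches — {0↦0, 1↦3}, {0↦0, 1↦4}, {0↦2, 1↦3} (+2 more)
R2: no valid match — LHS pattern not found

Answer: [R0,R1]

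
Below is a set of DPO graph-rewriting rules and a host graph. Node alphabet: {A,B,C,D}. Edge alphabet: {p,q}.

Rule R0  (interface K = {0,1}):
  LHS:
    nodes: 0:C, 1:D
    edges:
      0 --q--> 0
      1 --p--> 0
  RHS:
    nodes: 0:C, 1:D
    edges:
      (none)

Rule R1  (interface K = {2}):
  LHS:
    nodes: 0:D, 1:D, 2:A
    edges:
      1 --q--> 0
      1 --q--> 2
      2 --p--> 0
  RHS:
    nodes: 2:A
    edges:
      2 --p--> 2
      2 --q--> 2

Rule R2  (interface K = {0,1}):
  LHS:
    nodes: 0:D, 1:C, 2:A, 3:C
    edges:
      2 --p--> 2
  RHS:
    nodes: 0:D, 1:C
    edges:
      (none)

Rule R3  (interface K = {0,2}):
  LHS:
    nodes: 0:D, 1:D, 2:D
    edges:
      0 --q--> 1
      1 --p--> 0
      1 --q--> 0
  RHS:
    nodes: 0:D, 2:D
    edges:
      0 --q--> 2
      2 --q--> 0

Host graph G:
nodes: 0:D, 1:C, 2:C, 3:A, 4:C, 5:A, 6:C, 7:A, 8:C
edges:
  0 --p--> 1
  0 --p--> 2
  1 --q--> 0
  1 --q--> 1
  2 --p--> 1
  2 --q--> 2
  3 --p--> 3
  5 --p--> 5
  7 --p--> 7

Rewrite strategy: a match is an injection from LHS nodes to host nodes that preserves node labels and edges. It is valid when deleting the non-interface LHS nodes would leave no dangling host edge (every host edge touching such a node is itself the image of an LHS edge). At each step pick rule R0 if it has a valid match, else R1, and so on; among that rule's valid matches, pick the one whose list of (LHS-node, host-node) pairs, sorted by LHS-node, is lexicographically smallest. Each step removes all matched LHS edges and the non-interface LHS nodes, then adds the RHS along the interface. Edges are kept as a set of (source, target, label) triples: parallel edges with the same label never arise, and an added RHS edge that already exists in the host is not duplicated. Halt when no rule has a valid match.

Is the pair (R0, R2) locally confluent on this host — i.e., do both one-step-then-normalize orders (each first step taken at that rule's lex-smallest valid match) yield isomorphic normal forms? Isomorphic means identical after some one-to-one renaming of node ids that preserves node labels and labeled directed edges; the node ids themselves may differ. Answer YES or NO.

Answer: YES

Derivation:
branch R0-first: apply at {0↦1, 1↦0} → |E|=7, then 4 more step(s) → NF |V|=3 |E|=2 V={0:D, 1:C, 2:C} E=1-q->0 2-p->1
branch R2-first: apply at {0↦0, 1↦1, 2↦3, 3↦4} → |E|=8, then 4 more step(s) → NF |V|=3 |E|=2 V={0:D, 1:C, 2:C} E=1-q->0 2-p->1
graphs isomorphic (equal up to label-preserving node renaming)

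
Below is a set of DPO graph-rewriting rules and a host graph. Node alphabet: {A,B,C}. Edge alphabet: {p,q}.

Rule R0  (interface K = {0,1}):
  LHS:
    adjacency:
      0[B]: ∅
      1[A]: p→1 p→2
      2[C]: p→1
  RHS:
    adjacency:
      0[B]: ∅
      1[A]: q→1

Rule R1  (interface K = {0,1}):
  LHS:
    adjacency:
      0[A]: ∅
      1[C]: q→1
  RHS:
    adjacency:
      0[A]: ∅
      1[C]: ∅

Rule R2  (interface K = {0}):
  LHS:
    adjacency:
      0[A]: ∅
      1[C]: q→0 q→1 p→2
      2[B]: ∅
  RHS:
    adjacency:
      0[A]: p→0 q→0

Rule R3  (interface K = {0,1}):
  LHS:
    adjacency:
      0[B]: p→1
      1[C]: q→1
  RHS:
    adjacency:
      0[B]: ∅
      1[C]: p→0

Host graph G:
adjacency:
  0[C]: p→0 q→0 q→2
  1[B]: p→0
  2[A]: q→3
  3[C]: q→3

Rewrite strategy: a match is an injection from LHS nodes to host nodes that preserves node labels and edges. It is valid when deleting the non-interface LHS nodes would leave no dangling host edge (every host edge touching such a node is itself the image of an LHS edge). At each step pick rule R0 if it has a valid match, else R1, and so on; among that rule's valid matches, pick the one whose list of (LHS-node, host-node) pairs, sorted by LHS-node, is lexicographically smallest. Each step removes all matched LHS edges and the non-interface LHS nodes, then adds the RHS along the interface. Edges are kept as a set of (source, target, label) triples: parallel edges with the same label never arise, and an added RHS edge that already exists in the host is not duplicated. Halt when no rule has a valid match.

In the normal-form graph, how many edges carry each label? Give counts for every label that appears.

start.  V:4 E:6  edges: 0-p->0 0-q->0 0-q->2 1-p->0 2-q->3 3-q->3
1. fire R1 via {0↦2, 1↦0}  →  V:4 E:5  edges: 0-p->0 0-q->2 1-p->0 2-q->3 3-q->3
2. fire R1 via {0↦2, 1↦3}  →  V:4 E:4  edges: 0-p->0 0-q->2 1-p->0 2-q->3
normal form: no rule applies after step 2
NF edges: [(0, 0, 'p'), (0, 2, 'q'), (1, 0, 'p'), (2, 3, 'q')]

Answer: p:2 q:2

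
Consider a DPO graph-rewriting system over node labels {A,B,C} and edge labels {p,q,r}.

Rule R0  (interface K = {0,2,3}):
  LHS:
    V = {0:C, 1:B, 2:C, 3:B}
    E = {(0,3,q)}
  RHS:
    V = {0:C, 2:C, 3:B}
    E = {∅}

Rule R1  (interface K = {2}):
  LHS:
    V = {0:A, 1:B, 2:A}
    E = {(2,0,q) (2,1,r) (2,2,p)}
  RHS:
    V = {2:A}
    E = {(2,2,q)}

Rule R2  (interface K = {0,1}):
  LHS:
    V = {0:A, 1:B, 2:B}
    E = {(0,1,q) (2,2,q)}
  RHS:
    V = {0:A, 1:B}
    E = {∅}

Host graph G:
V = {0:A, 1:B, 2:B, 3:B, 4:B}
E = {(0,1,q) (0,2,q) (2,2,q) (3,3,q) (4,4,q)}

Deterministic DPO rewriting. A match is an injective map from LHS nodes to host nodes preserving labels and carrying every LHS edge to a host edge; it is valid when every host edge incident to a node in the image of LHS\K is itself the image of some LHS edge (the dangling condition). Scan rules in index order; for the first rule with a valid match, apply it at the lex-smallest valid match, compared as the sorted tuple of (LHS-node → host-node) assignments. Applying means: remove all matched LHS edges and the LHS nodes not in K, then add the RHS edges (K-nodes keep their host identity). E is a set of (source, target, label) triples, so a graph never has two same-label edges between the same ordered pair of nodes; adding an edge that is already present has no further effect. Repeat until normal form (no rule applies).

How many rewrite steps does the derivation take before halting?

Answer: 2

Steps:
initial: |V|=5 |E|=5  E = 0-q->1 0-q->2 2-q->2 3-q->3 4-q->4
step 1: apply R2 at {0↦0, 1↦1, 2↦3}  → |V|=4 |E|=3  E = 0-q->2 2-q->2 4-q->4
step 2: apply R2 at {0↦0, 1↦2, 2↦4}  → |V|=3 |E|=1  E = 2-q->2
normal form: no rule applies after step 2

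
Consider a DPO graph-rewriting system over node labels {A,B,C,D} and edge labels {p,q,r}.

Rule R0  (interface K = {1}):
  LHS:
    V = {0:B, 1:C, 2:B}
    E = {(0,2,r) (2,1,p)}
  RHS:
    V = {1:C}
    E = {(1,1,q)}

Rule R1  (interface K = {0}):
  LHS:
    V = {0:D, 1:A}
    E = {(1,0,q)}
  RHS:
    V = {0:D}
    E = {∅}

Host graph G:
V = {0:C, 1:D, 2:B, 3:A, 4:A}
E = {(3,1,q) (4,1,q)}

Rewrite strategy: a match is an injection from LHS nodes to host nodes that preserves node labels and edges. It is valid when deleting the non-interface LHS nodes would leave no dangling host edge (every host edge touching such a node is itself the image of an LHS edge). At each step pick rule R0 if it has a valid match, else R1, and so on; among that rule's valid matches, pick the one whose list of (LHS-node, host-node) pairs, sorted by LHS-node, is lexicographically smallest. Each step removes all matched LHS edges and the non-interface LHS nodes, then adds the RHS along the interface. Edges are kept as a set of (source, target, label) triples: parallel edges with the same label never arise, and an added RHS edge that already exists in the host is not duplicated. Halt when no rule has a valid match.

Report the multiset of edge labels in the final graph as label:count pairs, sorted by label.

Answer: (no edges)

Derivation:
initial: |V|=5 |E|=2  E = 3-q->1 4-q->1
step 1: apply R1 at {0↦1, 1↦3}  → |V|=4 |E|=1  E = 4-q->1
step 2: apply R1 at {0↦1, 1↦4}  → |V|=3 |E|=0  E = ∅
normal form: no rule applies after step 2
NF edges: []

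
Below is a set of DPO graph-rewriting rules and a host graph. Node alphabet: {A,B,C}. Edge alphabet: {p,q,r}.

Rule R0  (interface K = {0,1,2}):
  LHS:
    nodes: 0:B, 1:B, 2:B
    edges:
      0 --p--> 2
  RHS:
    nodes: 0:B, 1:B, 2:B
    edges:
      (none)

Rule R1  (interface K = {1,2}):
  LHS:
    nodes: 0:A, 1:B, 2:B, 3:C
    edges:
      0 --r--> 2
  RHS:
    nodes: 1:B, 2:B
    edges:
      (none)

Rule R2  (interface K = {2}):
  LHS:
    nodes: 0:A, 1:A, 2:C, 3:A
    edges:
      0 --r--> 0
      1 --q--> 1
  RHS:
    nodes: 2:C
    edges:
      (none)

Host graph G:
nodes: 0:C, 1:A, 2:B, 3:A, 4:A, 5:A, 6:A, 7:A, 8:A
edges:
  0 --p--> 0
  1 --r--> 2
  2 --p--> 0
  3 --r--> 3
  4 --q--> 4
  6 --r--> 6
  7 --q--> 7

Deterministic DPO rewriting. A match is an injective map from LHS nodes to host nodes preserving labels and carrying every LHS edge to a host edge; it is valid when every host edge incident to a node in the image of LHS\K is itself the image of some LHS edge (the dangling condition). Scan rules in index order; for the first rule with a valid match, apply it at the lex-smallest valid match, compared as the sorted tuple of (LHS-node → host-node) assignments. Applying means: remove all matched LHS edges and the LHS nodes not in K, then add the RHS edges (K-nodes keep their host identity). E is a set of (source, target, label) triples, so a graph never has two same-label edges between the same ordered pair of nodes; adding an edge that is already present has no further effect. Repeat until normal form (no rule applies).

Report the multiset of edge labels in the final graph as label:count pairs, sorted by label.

[0] host  ⇒  9 nodes, 7 edges  {0-p->0 1-r->2 2-p->0 3-r->3 4-q->4 6-r->6 7-q->7}
[1] R2 @ {0↦3, 1↦4, 2↦0, 3↦5}  ⇒  6 nodes, 5 edges  {0-p->0 1-r->2 2-p->0 6-r->6 7-q->7}
[2] R2 @ {0↦6, 1↦7, 2↦0, 3↦8}  ⇒  3 nodes, 3 edges  {0-p->0 1-r->2 2-p->0}
normal form: no rule applies after step 2
NF edges: [(0, 0, 'p'), (1, 2, 'r'), (2, 0, 'p')]

Answer: p:2 r:1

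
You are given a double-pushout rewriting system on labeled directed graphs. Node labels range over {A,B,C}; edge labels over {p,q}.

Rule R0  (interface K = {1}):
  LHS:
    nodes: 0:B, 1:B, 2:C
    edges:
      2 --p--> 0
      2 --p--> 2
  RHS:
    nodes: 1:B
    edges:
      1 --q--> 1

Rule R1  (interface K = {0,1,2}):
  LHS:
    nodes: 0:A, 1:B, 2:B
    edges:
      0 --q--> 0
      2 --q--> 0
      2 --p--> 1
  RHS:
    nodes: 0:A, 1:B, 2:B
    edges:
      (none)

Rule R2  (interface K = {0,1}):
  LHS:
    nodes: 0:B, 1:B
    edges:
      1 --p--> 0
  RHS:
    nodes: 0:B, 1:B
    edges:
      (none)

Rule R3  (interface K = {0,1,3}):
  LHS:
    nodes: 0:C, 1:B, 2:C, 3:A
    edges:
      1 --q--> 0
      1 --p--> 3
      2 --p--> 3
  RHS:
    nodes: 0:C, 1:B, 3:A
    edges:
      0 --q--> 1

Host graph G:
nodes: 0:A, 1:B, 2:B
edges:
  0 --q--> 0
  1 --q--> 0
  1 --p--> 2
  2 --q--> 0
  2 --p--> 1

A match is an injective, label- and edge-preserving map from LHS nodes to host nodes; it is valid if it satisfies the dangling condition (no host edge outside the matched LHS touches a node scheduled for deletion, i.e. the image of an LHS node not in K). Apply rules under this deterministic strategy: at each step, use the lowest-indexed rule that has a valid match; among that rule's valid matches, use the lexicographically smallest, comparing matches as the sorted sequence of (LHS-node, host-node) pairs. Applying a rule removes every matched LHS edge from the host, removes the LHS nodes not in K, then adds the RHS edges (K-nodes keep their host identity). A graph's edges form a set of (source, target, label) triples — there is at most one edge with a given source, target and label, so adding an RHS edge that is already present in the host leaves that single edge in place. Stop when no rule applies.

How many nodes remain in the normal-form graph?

initial: |V|=3 |E|=5  E = 0-q->0 1-q->0 1-p->2 2-q->0 2-p->1
step 1: apply R1 at {0↦0, 1↦1, 2↦2}  → |V|=3 |E|=2  E = 1-q->0 1-p->2
step 2: apply R2 at {0↦2, 1↦1}  → |V|=3 |E|=1  E = 1-q->0
final graph: no rule applies after step 2
NF nodes: {0:A, 1:B, 2:B}

Answer: 3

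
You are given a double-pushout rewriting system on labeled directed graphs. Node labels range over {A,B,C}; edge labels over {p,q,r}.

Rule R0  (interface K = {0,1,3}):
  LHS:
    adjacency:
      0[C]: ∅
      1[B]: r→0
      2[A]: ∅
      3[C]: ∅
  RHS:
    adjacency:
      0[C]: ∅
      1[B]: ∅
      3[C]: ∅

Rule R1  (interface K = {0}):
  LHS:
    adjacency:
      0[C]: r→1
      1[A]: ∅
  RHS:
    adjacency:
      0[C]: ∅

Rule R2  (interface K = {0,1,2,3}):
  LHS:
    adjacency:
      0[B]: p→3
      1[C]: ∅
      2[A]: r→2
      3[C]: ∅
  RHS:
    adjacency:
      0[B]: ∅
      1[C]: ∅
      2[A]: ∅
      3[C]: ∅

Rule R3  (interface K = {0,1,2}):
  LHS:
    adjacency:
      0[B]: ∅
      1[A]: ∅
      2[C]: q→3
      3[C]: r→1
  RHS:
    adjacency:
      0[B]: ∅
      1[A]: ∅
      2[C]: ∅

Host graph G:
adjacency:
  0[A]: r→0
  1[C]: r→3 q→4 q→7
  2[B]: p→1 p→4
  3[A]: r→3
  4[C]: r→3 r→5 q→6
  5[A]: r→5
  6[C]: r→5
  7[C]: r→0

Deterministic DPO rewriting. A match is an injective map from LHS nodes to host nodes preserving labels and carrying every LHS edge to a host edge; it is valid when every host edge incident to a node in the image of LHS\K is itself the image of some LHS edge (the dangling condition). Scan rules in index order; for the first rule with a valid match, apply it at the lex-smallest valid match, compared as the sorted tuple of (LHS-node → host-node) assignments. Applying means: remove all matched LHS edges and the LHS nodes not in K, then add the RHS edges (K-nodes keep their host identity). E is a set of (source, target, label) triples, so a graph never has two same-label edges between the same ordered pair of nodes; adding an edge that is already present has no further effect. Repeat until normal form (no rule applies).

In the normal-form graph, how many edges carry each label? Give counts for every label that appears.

start.  V:8 E:13  edges: 0-r->0 1-r->3 1-q->4 1-q->7 2-p->1 2-p->4 3-r->3 4-r->3 4-r->5 4-q->6 5-r->5 6-r->5 7-r->0
1. fire R2 via {0↦2, 1↦1, 2↦0, 3↦4}  →  V:8 E:11  edges: 1-r->3 1-q->4 1-q->7 2-p->1 3-r->3 4-r->3 4-r->5 4-q->6 5-r->5 6-r->5 7-r->0
2. fire R1 via {0↦7, 1↦0}  →  V:7 E:10  edges: 1-r->3 1-q->4 1-q->7 2-p->1 3-r->3 4-r->3 4-r->5 4-q->6 5-r->5 6-r->5
3. fire R2 via {0↦2, 1↦4, 2↦3, 3↦1}  →  V:7 E:8  edges: 1-r->3 1-q->4 1-q->7 4-r->3 4-r->5 4-q->6 5-r->5 6-r->5
4. fire R3 via {0↦2, 1↦5, 2↦4, 3↦6}  →  V:6 E:6  edges: 1-r->3 1-q->4 1-q->7 4-r->3 4-r->5 5-r->5
normal form: no rule applies after step 4
NF edges: [(1, 3, 'r'), (1, 4, 'q'), (1, 7, 'q'), (4, 3, 'r'), (4, 5, 'r'), (5, 5, 'r')]

Answer: q:2 r:4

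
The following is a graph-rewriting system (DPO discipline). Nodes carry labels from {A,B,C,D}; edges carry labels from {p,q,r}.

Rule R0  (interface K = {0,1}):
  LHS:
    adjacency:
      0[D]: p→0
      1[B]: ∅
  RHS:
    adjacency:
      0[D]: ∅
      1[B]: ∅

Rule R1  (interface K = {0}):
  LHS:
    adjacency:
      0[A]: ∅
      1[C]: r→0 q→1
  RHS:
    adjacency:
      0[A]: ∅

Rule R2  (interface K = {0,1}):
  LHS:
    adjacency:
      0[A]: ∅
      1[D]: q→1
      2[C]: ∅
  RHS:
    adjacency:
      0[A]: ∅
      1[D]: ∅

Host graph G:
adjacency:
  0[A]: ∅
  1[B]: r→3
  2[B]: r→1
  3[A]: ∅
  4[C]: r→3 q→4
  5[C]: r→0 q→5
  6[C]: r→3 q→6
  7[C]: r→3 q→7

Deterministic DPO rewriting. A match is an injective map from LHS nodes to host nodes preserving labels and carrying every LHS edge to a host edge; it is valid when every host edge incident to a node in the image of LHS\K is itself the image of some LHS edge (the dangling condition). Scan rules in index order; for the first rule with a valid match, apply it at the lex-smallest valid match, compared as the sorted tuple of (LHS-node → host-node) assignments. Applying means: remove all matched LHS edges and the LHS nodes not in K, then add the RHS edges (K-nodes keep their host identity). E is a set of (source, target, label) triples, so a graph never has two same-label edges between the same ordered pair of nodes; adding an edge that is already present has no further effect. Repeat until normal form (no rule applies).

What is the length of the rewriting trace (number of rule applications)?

initial: |V|=8 |E|=10  E = 1-r->3 2-r->1 4-r->3 4-q->4 5-r->0 5-q->5 6-r->3 6-q->6 7-r->3 7-q->7
step 1: apply R1 at {0↦0, 1↦5}  → |V|=7 |E|=8  E = 1-r->3 2-r->1 4-r->3 4-q->4 6-r->3 6-q->6 7-r->3 7-q->7
step 2: apply R1 at {0↦3, 1↦4}  → |V|=6 |E|=6  E = 1-r->3 2-r->1 6-r->3 6-q->6 7-r->3 7-q->7
step 3: apply R1 at {0↦3, 1↦6}  → |V|=5 |E|=4  E = 1-r->3 2-r->1 7-r->3 7-q->7
step 4: apply R1 at {0↦3, 1↦7}  → |V|=4 |E|=2  E = 1-r->3 2-r->1
final graph: no rule applies after step 4

Answer: 4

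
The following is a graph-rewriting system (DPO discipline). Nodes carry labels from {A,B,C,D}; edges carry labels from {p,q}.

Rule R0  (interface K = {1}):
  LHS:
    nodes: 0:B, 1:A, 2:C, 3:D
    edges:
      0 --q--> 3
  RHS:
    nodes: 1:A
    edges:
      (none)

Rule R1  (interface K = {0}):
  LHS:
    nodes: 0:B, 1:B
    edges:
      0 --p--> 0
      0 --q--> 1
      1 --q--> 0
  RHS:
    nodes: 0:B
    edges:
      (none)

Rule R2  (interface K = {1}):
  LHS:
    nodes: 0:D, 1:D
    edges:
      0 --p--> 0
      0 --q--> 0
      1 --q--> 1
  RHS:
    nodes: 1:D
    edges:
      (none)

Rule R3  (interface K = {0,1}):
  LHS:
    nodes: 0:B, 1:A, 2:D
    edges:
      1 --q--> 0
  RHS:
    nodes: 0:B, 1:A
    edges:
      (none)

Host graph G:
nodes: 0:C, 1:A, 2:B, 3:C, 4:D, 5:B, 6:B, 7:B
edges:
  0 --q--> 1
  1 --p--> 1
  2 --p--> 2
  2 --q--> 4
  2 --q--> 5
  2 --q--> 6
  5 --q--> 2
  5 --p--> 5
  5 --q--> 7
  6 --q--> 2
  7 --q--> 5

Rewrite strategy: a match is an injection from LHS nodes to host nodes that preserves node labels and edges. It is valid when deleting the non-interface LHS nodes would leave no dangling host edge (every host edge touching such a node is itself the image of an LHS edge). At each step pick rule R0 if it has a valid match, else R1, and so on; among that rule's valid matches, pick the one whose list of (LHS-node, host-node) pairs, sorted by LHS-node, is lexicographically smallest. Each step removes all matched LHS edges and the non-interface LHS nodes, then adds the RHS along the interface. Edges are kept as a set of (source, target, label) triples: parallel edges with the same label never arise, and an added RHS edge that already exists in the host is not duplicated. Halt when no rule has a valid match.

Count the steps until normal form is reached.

Answer: 2

Steps:
start.  V:8 E:11  edges: 0-q->1 1-p->1 2-p->2 2-q->4 2-q->5 2-q->6 5-q->2 5-p->5 5-q->7 6-q->2 7-q->5
1. fire R1 via {0↦2, 1↦6}  →  V:7 E:8  edges: 0-q->1 1-p->1 2-q->4 2-q->5 5-q->2 5-p->5 5-q->7 7-q->5
2. fire R1 via {0↦5, 1↦7}  →  V:6 E:5  edges: 0-q->1 1-p->1 2-q->4 2-q->5 5-q->2
final graph: no rule applies after step 2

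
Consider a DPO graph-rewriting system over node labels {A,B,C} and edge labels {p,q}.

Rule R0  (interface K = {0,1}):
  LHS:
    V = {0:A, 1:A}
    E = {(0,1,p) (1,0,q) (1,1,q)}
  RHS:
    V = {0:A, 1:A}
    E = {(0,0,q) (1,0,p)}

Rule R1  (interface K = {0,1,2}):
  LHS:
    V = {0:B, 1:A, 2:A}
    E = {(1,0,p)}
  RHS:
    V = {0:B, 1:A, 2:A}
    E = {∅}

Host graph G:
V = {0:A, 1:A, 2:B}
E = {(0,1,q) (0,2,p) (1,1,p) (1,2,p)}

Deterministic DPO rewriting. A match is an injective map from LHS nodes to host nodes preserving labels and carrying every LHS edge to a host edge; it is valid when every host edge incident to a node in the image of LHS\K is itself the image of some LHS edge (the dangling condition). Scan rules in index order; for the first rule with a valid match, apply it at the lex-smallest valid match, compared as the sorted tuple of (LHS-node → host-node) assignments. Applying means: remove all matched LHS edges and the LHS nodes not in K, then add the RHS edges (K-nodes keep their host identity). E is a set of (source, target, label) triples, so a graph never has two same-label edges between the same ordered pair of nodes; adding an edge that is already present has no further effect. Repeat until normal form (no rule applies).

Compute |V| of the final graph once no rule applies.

initial: |V|=3 |E|=4  E = 0-q->1 0-p->2 1-p->1 1-p->2
step 1: apply R1 at {0↦2, 1↦0, 2↦1}  → |V|=3 |E|=3  E = 0-q->1 1-p->1 1-p->2
step 2: apply R1 at {0↦2, 1↦1, 2↦0}  → |V|=3 |E|=2  E = 0-q->1 1-p->1
final graph: no rule applies after step 2
NF nodes: {0:A, 1:A, 2:B}

Answer: 3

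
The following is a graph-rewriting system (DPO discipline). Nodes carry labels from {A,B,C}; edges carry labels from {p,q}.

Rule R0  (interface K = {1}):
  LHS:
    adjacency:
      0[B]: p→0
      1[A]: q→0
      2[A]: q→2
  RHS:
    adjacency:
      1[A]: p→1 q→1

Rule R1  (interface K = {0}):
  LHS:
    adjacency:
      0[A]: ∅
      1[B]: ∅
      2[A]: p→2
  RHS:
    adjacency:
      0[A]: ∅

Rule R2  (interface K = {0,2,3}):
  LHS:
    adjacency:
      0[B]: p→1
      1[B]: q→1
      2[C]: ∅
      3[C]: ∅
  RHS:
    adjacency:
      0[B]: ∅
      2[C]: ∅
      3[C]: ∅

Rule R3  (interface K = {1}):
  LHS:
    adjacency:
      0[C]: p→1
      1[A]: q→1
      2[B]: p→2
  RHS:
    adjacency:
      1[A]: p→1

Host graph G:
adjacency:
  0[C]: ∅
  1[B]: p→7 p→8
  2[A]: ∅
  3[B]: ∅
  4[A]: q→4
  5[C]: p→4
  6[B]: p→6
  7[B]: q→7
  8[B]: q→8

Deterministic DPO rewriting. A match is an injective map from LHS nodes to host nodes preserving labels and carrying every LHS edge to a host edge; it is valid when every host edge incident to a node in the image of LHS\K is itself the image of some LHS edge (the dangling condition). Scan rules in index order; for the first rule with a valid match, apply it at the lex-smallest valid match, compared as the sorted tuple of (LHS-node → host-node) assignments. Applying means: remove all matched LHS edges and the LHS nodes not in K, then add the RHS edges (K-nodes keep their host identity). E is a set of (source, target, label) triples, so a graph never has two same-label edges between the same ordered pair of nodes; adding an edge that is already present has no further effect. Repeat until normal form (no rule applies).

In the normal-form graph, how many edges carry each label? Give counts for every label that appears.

Answer: (no edges)

Rewrite trace:
initial: |V|=9 |E|=7  E = 1-p->7 1-p->8 4-q->4 5-p->4 6-p->6 7-q->7 8-q->8
step 1: apply R2 at {0↦1, 1↦7, 2↦0, 3↦5}  → |V|=8 |E|=5  E = 1-p->8 4-q->4 5-p->4 6-p->6 8-q->8
step 2: apply R2 at {0↦1, 1↦8, 2↦0, 3↦5}  → |V|=7 |E|=3  E = 4-q->4 5-p->4 6-p->6
step 3: apply R3 at {0↦5, 1↦4, 2↦6}  → |V|=5 |E|=1  E = 4-p->4
step 4: apply R1 at {0↦2, 1↦1, 2↦4}  → |V|=3 |E|=0  E = ∅
final graph: no rule applies after step 4
NF edges: []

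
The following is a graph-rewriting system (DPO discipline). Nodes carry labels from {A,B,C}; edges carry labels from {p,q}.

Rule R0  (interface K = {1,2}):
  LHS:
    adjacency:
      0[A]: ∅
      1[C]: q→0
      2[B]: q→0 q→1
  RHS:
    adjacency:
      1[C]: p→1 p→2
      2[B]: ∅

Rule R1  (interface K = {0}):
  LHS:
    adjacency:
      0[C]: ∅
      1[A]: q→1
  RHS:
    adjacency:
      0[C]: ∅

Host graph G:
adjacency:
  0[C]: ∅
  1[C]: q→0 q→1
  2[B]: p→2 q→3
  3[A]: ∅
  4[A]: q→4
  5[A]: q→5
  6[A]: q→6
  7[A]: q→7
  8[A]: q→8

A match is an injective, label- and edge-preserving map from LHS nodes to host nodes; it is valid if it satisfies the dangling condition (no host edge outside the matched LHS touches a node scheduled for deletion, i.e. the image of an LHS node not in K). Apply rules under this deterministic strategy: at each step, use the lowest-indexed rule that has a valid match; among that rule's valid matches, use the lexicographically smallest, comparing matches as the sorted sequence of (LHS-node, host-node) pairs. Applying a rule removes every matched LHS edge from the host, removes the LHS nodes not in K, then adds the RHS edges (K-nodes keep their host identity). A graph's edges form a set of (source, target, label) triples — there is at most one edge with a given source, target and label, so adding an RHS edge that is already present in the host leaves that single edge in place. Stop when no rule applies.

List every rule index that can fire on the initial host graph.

R0: no valid match — LHS pattern not found
R1: 10 valid matches — {0↦0, 1↦4}, {0↦0, 1↦5}, {0↦0, 1↦6} (+7 more)

Answer: [R1]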